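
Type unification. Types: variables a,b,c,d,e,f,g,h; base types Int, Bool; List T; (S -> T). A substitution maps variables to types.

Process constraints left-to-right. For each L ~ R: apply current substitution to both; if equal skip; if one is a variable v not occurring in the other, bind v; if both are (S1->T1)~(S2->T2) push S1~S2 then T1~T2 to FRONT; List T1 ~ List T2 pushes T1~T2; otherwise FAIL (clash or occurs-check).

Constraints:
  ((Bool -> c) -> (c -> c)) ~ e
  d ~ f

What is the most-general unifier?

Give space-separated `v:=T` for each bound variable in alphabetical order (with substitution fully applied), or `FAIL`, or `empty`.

Answer: d:=f e:=((Bool -> c) -> (c -> c))

Derivation:
step 1: unify ((Bool -> c) -> (c -> c)) ~ e  [subst: {-} | 1 pending]
  bind e := ((Bool -> c) -> (c -> c))
step 2: unify d ~ f  [subst: {e:=((Bool -> c) -> (c -> c))} | 0 pending]
  bind d := f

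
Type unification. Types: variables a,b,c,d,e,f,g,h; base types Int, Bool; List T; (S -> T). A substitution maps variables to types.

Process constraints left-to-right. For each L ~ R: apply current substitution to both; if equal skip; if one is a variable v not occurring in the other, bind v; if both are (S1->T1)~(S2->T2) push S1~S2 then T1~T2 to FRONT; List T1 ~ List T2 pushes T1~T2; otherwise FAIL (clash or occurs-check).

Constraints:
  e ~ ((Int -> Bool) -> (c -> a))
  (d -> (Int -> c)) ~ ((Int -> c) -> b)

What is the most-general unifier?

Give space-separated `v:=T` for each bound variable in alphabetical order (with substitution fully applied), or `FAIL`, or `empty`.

Answer: b:=(Int -> c) d:=(Int -> c) e:=((Int -> Bool) -> (c -> a))

Derivation:
step 1: unify e ~ ((Int -> Bool) -> (c -> a))  [subst: {-} | 1 pending]
  bind e := ((Int -> Bool) -> (c -> a))
step 2: unify (d -> (Int -> c)) ~ ((Int -> c) -> b)  [subst: {e:=((Int -> Bool) -> (c -> a))} | 0 pending]
  -> decompose arrow: push d~(Int -> c), (Int -> c)~b
step 3: unify d ~ (Int -> c)  [subst: {e:=((Int -> Bool) -> (c -> a))} | 1 pending]
  bind d := (Int -> c)
step 4: unify (Int -> c) ~ b  [subst: {e:=((Int -> Bool) -> (c -> a)), d:=(Int -> c)} | 0 pending]
  bind b := (Int -> c)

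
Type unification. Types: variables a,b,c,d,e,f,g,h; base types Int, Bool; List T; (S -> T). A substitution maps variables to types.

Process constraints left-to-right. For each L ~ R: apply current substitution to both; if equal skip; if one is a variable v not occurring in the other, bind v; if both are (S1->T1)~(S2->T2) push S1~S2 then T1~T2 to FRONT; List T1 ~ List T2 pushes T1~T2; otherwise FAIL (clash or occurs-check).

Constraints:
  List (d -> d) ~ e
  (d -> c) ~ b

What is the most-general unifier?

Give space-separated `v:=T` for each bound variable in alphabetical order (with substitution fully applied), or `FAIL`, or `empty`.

Answer: b:=(d -> c) e:=List (d -> d)

Derivation:
step 1: unify List (d -> d) ~ e  [subst: {-} | 1 pending]
  bind e := List (d -> d)
step 2: unify (d -> c) ~ b  [subst: {e:=List (d -> d)} | 0 pending]
  bind b := (d -> c)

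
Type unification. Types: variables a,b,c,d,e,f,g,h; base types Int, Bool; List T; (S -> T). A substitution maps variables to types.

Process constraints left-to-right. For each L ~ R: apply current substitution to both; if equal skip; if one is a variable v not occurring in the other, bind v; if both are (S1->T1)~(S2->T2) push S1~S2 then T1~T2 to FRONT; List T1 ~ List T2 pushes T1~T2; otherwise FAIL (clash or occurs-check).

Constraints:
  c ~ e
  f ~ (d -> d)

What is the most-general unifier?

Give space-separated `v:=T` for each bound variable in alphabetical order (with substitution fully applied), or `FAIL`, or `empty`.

step 1: unify c ~ e  [subst: {-} | 1 pending]
  bind c := e
step 2: unify f ~ (d -> d)  [subst: {c:=e} | 0 pending]
  bind f := (d -> d)

Answer: c:=e f:=(d -> d)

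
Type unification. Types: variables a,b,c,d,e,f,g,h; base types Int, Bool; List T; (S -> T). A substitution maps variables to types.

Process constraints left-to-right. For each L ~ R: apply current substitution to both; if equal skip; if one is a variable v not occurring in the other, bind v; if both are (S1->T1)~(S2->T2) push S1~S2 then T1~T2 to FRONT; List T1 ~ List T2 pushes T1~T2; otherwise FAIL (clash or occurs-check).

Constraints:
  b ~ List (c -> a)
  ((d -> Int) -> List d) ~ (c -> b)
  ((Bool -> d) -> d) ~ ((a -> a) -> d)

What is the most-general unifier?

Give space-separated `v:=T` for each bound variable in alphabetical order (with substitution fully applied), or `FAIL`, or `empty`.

step 1: unify b ~ List (c -> a)  [subst: {-} | 2 pending]
  bind b := List (c -> a)
step 2: unify ((d -> Int) -> List d) ~ (c -> List (c -> a))  [subst: {b:=List (c -> a)} | 1 pending]
  -> decompose arrow: push (d -> Int)~c, List d~List (c -> a)
step 3: unify (d -> Int) ~ c  [subst: {b:=List (c -> a)} | 2 pending]
  bind c := (d -> Int)
step 4: unify List d ~ List ((d -> Int) -> a)  [subst: {b:=List (c -> a), c:=(d -> Int)} | 1 pending]
  -> decompose List: push d~((d -> Int) -> a)
step 5: unify d ~ ((d -> Int) -> a)  [subst: {b:=List (c -> a), c:=(d -> Int)} | 1 pending]
  occurs-check fail: d in ((d -> Int) -> a)

Answer: FAIL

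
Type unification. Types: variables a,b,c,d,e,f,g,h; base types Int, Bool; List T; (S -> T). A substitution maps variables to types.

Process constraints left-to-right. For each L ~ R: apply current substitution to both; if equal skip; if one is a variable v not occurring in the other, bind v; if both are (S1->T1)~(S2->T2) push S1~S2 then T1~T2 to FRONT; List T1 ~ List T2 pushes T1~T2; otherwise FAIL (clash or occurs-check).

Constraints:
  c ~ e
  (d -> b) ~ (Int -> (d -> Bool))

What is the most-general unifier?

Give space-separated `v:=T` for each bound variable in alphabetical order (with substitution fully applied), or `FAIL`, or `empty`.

step 1: unify c ~ e  [subst: {-} | 1 pending]
  bind c := e
step 2: unify (d -> b) ~ (Int -> (d -> Bool))  [subst: {c:=e} | 0 pending]
  -> decompose arrow: push d~Int, b~(d -> Bool)
step 3: unify d ~ Int  [subst: {c:=e} | 1 pending]
  bind d := Int
step 4: unify b ~ (Int -> Bool)  [subst: {c:=e, d:=Int} | 0 pending]
  bind b := (Int -> Bool)

Answer: b:=(Int -> Bool) c:=e d:=Int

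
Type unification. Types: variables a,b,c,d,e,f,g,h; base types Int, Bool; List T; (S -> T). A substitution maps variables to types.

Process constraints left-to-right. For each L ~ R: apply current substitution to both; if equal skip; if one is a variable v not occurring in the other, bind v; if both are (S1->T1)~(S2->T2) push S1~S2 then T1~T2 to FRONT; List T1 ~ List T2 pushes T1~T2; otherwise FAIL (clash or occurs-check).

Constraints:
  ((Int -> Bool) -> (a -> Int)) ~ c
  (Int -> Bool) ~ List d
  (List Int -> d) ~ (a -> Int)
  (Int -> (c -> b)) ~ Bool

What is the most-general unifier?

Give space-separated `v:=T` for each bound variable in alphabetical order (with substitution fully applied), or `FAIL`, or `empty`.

Answer: FAIL

Derivation:
step 1: unify ((Int -> Bool) -> (a -> Int)) ~ c  [subst: {-} | 3 pending]
  bind c := ((Int -> Bool) -> (a -> Int))
step 2: unify (Int -> Bool) ~ List d  [subst: {c:=((Int -> Bool) -> (a -> Int))} | 2 pending]
  clash: (Int -> Bool) vs List d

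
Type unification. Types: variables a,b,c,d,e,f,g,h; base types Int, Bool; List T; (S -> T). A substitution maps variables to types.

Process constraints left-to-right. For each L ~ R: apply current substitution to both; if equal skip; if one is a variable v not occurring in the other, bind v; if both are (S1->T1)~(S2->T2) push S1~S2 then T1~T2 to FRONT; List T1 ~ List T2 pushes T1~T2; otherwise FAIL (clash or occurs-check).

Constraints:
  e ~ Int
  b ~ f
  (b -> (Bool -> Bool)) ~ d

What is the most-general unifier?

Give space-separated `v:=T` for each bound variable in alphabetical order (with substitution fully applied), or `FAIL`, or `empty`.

Answer: b:=f d:=(f -> (Bool -> Bool)) e:=Int

Derivation:
step 1: unify e ~ Int  [subst: {-} | 2 pending]
  bind e := Int
step 2: unify b ~ f  [subst: {e:=Int} | 1 pending]
  bind b := f
step 3: unify (f -> (Bool -> Bool)) ~ d  [subst: {e:=Int, b:=f} | 0 pending]
  bind d := (f -> (Bool -> Bool))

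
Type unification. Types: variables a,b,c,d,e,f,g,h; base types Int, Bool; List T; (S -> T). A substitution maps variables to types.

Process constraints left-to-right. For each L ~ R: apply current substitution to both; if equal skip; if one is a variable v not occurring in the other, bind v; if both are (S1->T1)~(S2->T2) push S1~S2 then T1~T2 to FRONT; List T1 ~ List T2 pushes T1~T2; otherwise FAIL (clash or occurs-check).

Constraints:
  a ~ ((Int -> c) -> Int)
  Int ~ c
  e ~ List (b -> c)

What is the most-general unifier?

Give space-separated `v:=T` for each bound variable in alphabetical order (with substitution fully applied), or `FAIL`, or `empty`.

Answer: a:=((Int -> Int) -> Int) c:=Int e:=List (b -> Int)

Derivation:
step 1: unify a ~ ((Int -> c) -> Int)  [subst: {-} | 2 pending]
  bind a := ((Int -> c) -> Int)
step 2: unify Int ~ c  [subst: {a:=((Int -> c) -> Int)} | 1 pending]
  bind c := Int
step 3: unify e ~ List (b -> Int)  [subst: {a:=((Int -> c) -> Int), c:=Int} | 0 pending]
  bind e := List (b -> Int)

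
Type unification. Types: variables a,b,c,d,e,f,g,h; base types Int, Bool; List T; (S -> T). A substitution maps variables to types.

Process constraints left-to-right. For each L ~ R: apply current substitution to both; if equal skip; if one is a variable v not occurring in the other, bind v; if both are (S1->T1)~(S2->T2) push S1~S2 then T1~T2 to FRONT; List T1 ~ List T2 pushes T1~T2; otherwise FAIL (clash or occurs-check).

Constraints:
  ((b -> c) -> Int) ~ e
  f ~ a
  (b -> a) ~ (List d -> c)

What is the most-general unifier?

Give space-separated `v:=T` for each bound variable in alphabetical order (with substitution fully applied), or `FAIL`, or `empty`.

Answer: a:=c b:=List d e:=((List d -> c) -> Int) f:=c

Derivation:
step 1: unify ((b -> c) -> Int) ~ e  [subst: {-} | 2 pending]
  bind e := ((b -> c) -> Int)
step 2: unify f ~ a  [subst: {e:=((b -> c) -> Int)} | 1 pending]
  bind f := a
step 3: unify (b -> a) ~ (List d -> c)  [subst: {e:=((b -> c) -> Int), f:=a} | 0 pending]
  -> decompose arrow: push b~List d, a~c
step 4: unify b ~ List d  [subst: {e:=((b -> c) -> Int), f:=a} | 1 pending]
  bind b := List d
step 5: unify a ~ c  [subst: {e:=((b -> c) -> Int), f:=a, b:=List d} | 0 pending]
  bind a := c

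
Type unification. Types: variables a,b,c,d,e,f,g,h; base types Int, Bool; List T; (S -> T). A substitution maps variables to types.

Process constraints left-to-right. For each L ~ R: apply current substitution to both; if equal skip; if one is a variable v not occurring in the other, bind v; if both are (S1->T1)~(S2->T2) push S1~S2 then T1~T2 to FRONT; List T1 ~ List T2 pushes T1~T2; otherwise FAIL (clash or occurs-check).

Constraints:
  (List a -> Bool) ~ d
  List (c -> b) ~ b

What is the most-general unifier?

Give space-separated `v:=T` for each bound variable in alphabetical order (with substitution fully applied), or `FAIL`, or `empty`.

step 1: unify (List a -> Bool) ~ d  [subst: {-} | 1 pending]
  bind d := (List a -> Bool)
step 2: unify List (c -> b) ~ b  [subst: {d:=(List a -> Bool)} | 0 pending]
  occurs-check fail

Answer: FAIL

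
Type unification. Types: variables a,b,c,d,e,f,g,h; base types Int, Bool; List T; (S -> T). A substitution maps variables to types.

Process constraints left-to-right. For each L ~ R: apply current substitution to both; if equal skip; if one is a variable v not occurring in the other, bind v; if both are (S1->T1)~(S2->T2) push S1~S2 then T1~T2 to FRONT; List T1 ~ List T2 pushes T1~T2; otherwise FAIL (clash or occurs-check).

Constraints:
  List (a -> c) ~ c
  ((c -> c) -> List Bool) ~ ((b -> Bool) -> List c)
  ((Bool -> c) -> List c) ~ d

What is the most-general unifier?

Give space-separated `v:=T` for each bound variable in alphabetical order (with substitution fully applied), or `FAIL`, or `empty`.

step 1: unify List (a -> c) ~ c  [subst: {-} | 2 pending]
  occurs-check fail

Answer: FAIL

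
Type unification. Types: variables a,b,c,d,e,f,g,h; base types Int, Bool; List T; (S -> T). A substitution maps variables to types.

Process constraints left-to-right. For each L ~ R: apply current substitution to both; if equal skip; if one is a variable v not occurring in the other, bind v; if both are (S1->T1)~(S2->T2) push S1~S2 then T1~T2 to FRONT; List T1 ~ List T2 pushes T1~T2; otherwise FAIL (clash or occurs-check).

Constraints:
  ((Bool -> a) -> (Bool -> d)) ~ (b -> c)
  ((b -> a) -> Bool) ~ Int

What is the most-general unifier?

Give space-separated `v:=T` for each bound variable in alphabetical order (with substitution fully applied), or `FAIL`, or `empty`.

step 1: unify ((Bool -> a) -> (Bool -> d)) ~ (b -> c)  [subst: {-} | 1 pending]
  -> decompose arrow: push (Bool -> a)~b, (Bool -> d)~c
step 2: unify (Bool -> a) ~ b  [subst: {-} | 2 pending]
  bind b := (Bool -> a)
step 3: unify (Bool -> d) ~ c  [subst: {b:=(Bool -> a)} | 1 pending]
  bind c := (Bool -> d)
step 4: unify (((Bool -> a) -> a) -> Bool) ~ Int  [subst: {b:=(Bool -> a), c:=(Bool -> d)} | 0 pending]
  clash: (((Bool -> a) -> a) -> Bool) vs Int

Answer: FAIL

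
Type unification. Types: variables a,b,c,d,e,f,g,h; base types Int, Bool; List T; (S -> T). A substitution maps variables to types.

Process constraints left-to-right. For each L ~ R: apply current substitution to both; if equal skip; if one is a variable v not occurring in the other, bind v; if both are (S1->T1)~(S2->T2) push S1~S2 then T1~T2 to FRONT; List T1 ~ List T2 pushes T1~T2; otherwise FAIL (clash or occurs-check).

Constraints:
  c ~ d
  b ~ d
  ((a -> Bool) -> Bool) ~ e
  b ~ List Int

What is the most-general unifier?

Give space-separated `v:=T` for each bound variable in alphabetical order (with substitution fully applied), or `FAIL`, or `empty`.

Answer: b:=List Int c:=List Int d:=List Int e:=((a -> Bool) -> Bool)

Derivation:
step 1: unify c ~ d  [subst: {-} | 3 pending]
  bind c := d
step 2: unify b ~ d  [subst: {c:=d} | 2 pending]
  bind b := d
step 3: unify ((a -> Bool) -> Bool) ~ e  [subst: {c:=d, b:=d} | 1 pending]
  bind e := ((a -> Bool) -> Bool)
step 4: unify d ~ List Int  [subst: {c:=d, b:=d, e:=((a -> Bool) -> Bool)} | 0 pending]
  bind d := List Int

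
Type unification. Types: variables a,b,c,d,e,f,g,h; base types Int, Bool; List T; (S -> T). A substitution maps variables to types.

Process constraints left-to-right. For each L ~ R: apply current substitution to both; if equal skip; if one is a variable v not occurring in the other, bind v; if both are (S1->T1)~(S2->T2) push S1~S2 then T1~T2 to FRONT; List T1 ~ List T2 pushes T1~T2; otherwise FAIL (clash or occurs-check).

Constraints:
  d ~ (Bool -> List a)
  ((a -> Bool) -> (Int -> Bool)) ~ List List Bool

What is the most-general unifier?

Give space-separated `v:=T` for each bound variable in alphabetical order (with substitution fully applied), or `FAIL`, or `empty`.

step 1: unify d ~ (Bool -> List a)  [subst: {-} | 1 pending]
  bind d := (Bool -> List a)
step 2: unify ((a -> Bool) -> (Int -> Bool)) ~ List List Bool  [subst: {d:=(Bool -> List a)} | 0 pending]
  clash: ((a -> Bool) -> (Int -> Bool)) vs List List Bool

Answer: FAIL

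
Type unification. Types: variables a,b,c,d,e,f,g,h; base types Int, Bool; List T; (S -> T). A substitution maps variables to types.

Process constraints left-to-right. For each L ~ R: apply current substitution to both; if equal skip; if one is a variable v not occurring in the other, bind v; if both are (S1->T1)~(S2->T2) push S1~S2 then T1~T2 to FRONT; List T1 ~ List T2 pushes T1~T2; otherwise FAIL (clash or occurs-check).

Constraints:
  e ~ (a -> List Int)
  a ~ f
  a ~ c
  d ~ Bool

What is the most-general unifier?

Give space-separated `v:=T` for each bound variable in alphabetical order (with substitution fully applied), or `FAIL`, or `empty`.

Answer: a:=c d:=Bool e:=(c -> List Int) f:=c

Derivation:
step 1: unify e ~ (a -> List Int)  [subst: {-} | 3 pending]
  bind e := (a -> List Int)
step 2: unify a ~ f  [subst: {e:=(a -> List Int)} | 2 pending]
  bind a := f
step 3: unify f ~ c  [subst: {e:=(a -> List Int), a:=f} | 1 pending]
  bind f := c
step 4: unify d ~ Bool  [subst: {e:=(a -> List Int), a:=f, f:=c} | 0 pending]
  bind d := Bool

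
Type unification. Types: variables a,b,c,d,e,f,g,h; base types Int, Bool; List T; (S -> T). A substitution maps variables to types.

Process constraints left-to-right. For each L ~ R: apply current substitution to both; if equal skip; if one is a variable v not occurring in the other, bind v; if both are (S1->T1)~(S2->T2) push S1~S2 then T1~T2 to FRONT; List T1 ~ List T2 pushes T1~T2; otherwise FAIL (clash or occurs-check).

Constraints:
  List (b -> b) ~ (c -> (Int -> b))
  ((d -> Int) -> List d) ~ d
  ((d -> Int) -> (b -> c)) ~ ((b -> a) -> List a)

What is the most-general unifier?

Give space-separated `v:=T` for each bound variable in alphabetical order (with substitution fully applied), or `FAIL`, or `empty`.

Answer: FAIL

Derivation:
step 1: unify List (b -> b) ~ (c -> (Int -> b))  [subst: {-} | 2 pending]
  clash: List (b -> b) vs (c -> (Int -> b))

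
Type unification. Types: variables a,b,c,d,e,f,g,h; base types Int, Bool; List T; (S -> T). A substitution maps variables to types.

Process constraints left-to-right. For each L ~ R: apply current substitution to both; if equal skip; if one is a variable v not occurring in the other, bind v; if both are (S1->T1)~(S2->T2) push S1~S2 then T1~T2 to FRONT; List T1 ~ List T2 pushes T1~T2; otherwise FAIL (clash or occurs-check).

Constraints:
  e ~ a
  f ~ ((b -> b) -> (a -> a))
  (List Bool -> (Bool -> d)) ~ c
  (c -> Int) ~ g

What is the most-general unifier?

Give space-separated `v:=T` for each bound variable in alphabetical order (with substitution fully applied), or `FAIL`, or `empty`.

step 1: unify e ~ a  [subst: {-} | 3 pending]
  bind e := a
step 2: unify f ~ ((b -> b) -> (a -> a))  [subst: {e:=a} | 2 pending]
  bind f := ((b -> b) -> (a -> a))
step 3: unify (List Bool -> (Bool -> d)) ~ c  [subst: {e:=a, f:=((b -> b) -> (a -> a))} | 1 pending]
  bind c := (List Bool -> (Bool -> d))
step 4: unify ((List Bool -> (Bool -> d)) -> Int) ~ g  [subst: {e:=a, f:=((b -> b) -> (a -> a)), c:=(List Bool -> (Bool -> d))} | 0 pending]
  bind g := ((List Bool -> (Bool -> d)) -> Int)

Answer: c:=(List Bool -> (Bool -> d)) e:=a f:=((b -> b) -> (a -> a)) g:=((List Bool -> (Bool -> d)) -> Int)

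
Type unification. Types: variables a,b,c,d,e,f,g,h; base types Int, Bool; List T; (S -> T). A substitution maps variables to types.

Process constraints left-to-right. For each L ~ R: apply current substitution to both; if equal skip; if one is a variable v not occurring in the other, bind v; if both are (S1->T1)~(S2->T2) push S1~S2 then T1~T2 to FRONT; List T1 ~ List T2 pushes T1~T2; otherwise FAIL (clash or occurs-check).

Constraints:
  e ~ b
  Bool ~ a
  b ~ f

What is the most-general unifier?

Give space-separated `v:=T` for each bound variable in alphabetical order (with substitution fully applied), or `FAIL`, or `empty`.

Answer: a:=Bool b:=f e:=f

Derivation:
step 1: unify e ~ b  [subst: {-} | 2 pending]
  bind e := b
step 2: unify Bool ~ a  [subst: {e:=b} | 1 pending]
  bind a := Bool
step 3: unify b ~ f  [subst: {e:=b, a:=Bool} | 0 pending]
  bind b := f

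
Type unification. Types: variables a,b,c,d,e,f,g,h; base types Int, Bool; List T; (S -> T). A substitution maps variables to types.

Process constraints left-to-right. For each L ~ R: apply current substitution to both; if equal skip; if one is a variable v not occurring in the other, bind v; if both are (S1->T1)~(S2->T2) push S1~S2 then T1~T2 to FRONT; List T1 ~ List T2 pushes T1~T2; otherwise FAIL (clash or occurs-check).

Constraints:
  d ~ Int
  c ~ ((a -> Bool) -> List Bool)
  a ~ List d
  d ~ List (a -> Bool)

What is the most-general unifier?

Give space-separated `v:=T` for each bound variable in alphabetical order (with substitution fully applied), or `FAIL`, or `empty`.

Answer: FAIL

Derivation:
step 1: unify d ~ Int  [subst: {-} | 3 pending]
  bind d := Int
step 2: unify c ~ ((a -> Bool) -> List Bool)  [subst: {d:=Int} | 2 pending]
  bind c := ((a -> Bool) -> List Bool)
step 3: unify a ~ List Int  [subst: {d:=Int, c:=((a -> Bool) -> List Bool)} | 1 pending]
  bind a := List Int
step 4: unify Int ~ List (List Int -> Bool)  [subst: {d:=Int, c:=((a -> Bool) -> List Bool), a:=List Int} | 0 pending]
  clash: Int vs List (List Int -> Bool)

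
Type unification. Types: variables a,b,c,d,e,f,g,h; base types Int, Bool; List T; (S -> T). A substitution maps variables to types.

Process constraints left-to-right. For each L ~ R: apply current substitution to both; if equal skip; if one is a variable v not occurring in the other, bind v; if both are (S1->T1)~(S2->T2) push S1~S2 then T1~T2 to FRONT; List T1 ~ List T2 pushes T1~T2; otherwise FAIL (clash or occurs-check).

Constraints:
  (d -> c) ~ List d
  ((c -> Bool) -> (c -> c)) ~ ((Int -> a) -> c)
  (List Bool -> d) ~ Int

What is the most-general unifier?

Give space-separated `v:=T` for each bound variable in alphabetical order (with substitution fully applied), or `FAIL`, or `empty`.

Answer: FAIL

Derivation:
step 1: unify (d -> c) ~ List d  [subst: {-} | 2 pending]
  clash: (d -> c) vs List d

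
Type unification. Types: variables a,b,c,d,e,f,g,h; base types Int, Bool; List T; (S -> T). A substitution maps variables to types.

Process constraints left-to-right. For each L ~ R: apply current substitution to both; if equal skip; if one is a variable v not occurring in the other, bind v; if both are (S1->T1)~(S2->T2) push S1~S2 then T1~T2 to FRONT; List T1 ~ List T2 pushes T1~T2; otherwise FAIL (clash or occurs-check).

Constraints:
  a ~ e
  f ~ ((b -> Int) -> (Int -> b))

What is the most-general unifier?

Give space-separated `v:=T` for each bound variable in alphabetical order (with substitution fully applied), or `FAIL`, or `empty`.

step 1: unify a ~ e  [subst: {-} | 1 pending]
  bind a := e
step 2: unify f ~ ((b -> Int) -> (Int -> b))  [subst: {a:=e} | 0 pending]
  bind f := ((b -> Int) -> (Int -> b))

Answer: a:=e f:=((b -> Int) -> (Int -> b))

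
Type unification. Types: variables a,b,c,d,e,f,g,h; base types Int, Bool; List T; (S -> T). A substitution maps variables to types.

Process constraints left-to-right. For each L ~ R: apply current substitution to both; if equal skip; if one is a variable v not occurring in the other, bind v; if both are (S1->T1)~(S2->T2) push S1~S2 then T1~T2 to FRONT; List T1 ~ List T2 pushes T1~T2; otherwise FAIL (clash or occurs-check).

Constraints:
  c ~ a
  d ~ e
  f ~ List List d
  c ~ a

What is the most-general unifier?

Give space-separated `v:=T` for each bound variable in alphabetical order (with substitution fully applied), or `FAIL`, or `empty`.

step 1: unify c ~ a  [subst: {-} | 3 pending]
  bind c := a
step 2: unify d ~ e  [subst: {c:=a} | 2 pending]
  bind d := e
step 3: unify f ~ List List e  [subst: {c:=a, d:=e} | 1 pending]
  bind f := List List e
step 4: unify a ~ a  [subst: {c:=a, d:=e, f:=List List e} | 0 pending]
  -> identical, skip

Answer: c:=a d:=e f:=List List e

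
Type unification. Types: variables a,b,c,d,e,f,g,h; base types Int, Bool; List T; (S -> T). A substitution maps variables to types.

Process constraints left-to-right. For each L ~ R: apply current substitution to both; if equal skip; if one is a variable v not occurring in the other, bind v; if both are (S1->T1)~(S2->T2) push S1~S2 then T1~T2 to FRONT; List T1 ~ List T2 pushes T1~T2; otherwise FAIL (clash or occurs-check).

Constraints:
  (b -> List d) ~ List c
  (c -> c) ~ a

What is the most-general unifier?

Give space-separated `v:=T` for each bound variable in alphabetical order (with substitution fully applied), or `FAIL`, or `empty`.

step 1: unify (b -> List d) ~ List c  [subst: {-} | 1 pending]
  clash: (b -> List d) vs List c

Answer: FAIL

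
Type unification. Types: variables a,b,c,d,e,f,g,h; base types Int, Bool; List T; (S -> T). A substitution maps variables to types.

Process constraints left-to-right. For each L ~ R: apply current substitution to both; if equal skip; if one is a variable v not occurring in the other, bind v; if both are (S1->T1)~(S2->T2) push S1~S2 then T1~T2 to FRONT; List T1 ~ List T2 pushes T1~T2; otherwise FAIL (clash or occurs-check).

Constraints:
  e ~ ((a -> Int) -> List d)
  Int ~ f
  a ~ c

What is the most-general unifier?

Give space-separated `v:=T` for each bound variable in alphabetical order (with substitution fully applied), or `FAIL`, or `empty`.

step 1: unify e ~ ((a -> Int) -> List d)  [subst: {-} | 2 pending]
  bind e := ((a -> Int) -> List d)
step 2: unify Int ~ f  [subst: {e:=((a -> Int) -> List d)} | 1 pending]
  bind f := Int
step 3: unify a ~ c  [subst: {e:=((a -> Int) -> List d), f:=Int} | 0 pending]
  bind a := c

Answer: a:=c e:=((c -> Int) -> List d) f:=Int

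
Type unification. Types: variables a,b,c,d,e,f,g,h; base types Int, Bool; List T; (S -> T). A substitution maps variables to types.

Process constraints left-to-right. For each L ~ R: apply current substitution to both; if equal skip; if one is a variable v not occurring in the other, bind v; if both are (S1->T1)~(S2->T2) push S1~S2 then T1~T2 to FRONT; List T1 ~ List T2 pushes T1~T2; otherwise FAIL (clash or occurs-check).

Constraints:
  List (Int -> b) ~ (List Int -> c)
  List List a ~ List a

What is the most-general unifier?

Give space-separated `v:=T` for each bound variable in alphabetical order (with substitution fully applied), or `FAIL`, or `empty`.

Answer: FAIL

Derivation:
step 1: unify List (Int -> b) ~ (List Int -> c)  [subst: {-} | 1 pending]
  clash: List (Int -> b) vs (List Int -> c)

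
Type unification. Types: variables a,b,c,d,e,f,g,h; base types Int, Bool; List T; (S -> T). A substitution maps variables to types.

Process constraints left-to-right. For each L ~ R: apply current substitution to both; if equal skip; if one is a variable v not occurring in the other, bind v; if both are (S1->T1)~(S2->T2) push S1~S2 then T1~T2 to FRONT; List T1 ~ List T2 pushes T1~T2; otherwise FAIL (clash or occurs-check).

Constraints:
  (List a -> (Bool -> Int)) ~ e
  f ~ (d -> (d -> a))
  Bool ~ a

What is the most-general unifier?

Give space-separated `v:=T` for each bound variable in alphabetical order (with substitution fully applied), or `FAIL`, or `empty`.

step 1: unify (List a -> (Bool -> Int)) ~ e  [subst: {-} | 2 pending]
  bind e := (List a -> (Bool -> Int))
step 2: unify f ~ (d -> (d -> a))  [subst: {e:=(List a -> (Bool -> Int))} | 1 pending]
  bind f := (d -> (d -> a))
step 3: unify Bool ~ a  [subst: {e:=(List a -> (Bool -> Int)), f:=(d -> (d -> a))} | 0 pending]
  bind a := Bool

Answer: a:=Bool e:=(List Bool -> (Bool -> Int)) f:=(d -> (d -> Bool))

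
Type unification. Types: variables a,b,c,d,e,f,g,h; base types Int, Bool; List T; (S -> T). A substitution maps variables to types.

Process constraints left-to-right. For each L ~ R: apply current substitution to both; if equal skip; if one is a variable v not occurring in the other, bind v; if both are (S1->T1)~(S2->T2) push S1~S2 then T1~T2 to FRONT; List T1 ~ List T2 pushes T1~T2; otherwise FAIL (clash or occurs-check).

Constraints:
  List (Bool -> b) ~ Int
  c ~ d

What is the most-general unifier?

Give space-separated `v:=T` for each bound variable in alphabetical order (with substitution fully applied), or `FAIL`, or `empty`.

step 1: unify List (Bool -> b) ~ Int  [subst: {-} | 1 pending]
  clash: List (Bool -> b) vs Int

Answer: FAIL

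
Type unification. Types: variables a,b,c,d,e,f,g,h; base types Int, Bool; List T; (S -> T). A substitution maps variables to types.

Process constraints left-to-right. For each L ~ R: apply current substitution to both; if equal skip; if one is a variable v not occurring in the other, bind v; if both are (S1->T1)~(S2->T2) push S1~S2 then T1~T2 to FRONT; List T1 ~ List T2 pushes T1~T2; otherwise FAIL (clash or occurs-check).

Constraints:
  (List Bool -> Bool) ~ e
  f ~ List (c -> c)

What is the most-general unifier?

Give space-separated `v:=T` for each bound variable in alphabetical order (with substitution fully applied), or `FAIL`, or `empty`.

Answer: e:=(List Bool -> Bool) f:=List (c -> c)

Derivation:
step 1: unify (List Bool -> Bool) ~ e  [subst: {-} | 1 pending]
  bind e := (List Bool -> Bool)
step 2: unify f ~ List (c -> c)  [subst: {e:=(List Bool -> Bool)} | 0 pending]
  bind f := List (c -> c)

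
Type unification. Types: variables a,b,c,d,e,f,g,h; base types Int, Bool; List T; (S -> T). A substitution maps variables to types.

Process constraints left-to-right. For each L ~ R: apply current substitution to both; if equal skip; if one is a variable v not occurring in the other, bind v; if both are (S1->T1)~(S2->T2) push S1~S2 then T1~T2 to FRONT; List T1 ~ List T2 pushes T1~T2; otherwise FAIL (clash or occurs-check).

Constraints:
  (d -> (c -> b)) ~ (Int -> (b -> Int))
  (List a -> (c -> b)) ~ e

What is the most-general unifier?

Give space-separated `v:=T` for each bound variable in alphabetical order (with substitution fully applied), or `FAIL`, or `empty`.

Answer: b:=Int c:=Int d:=Int e:=(List a -> (Int -> Int))

Derivation:
step 1: unify (d -> (c -> b)) ~ (Int -> (b -> Int))  [subst: {-} | 1 pending]
  -> decompose arrow: push d~Int, (c -> b)~(b -> Int)
step 2: unify d ~ Int  [subst: {-} | 2 pending]
  bind d := Int
step 3: unify (c -> b) ~ (b -> Int)  [subst: {d:=Int} | 1 pending]
  -> decompose arrow: push c~b, b~Int
step 4: unify c ~ b  [subst: {d:=Int} | 2 pending]
  bind c := b
step 5: unify b ~ Int  [subst: {d:=Int, c:=b} | 1 pending]
  bind b := Int
step 6: unify (List a -> (Int -> Int)) ~ e  [subst: {d:=Int, c:=b, b:=Int} | 0 pending]
  bind e := (List a -> (Int -> Int))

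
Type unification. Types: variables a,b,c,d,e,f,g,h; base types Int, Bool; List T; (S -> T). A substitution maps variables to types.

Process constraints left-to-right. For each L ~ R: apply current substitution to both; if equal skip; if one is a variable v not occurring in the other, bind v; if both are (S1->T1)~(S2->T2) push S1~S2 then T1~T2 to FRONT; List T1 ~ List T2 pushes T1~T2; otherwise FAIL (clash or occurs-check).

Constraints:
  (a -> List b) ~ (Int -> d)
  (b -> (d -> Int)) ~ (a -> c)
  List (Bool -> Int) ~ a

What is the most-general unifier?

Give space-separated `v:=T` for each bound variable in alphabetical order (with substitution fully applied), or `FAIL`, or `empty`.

step 1: unify (a -> List b) ~ (Int -> d)  [subst: {-} | 2 pending]
  -> decompose arrow: push a~Int, List b~d
step 2: unify a ~ Int  [subst: {-} | 3 pending]
  bind a := Int
step 3: unify List b ~ d  [subst: {a:=Int} | 2 pending]
  bind d := List b
step 4: unify (b -> (List b -> Int)) ~ (Int -> c)  [subst: {a:=Int, d:=List b} | 1 pending]
  -> decompose arrow: push b~Int, (List b -> Int)~c
step 5: unify b ~ Int  [subst: {a:=Int, d:=List b} | 2 pending]
  bind b := Int
step 6: unify (List Int -> Int) ~ c  [subst: {a:=Int, d:=List b, b:=Int} | 1 pending]
  bind c := (List Int -> Int)
step 7: unify List (Bool -> Int) ~ Int  [subst: {a:=Int, d:=List b, b:=Int, c:=(List Int -> Int)} | 0 pending]
  clash: List (Bool -> Int) vs Int

Answer: FAIL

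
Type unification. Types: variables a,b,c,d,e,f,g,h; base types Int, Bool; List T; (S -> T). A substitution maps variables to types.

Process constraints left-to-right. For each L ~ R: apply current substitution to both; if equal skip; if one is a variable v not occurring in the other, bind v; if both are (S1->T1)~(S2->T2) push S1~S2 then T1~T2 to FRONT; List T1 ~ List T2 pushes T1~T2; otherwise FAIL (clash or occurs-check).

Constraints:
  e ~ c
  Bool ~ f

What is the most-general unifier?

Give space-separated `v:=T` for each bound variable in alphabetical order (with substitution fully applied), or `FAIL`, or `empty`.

step 1: unify e ~ c  [subst: {-} | 1 pending]
  bind e := c
step 2: unify Bool ~ f  [subst: {e:=c} | 0 pending]
  bind f := Bool

Answer: e:=c f:=Bool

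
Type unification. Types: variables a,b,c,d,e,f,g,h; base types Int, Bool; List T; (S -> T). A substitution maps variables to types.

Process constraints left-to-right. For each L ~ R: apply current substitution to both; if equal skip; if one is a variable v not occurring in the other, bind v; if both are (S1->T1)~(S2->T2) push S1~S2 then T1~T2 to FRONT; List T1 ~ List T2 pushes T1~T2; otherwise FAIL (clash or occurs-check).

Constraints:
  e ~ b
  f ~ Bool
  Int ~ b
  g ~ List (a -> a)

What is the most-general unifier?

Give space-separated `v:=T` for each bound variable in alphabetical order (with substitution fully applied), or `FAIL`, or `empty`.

Answer: b:=Int e:=Int f:=Bool g:=List (a -> a)

Derivation:
step 1: unify e ~ b  [subst: {-} | 3 pending]
  bind e := b
step 2: unify f ~ Bool  [subst: {e:=b} | 2 pending]
  bind f := Bool
step 3: unify Int ~ b  [subst: {e:=b, f:=Bool} | 1 pending]
  bind b := Int
step 4: unify g ~ List (a -> a)  [subst: {e:=b, f:=Bool, b:=Int} | 0 pending]
  bind g := List (a -> a)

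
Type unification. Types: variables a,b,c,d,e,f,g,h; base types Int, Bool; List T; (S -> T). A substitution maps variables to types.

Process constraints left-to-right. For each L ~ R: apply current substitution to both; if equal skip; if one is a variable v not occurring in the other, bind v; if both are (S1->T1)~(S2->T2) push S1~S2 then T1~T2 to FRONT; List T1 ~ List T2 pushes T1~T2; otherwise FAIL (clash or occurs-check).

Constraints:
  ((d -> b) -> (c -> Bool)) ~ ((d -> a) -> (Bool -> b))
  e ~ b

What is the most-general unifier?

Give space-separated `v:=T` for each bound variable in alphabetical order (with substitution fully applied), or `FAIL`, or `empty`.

Answer: a:=Bool b:=Bool c:=Bool e:=Bool

Derivation:
step 1: unify ((d -> b) -> (c -> Bool)) ~ ((d -> a) -> (Bool -> b))  [subst: {-} | 1 pending]
  -> decompose arrow: push (d -> b)~(d -> a), (c -> Bool)~(Bool -> b)
step 2: unify (d -> b) ~ (d -> a)  [subst: {-} | 2 pending]
  -> decompose arrow: push d~d, b~a
step 3: unify d ~ d  [subst: {-} | 3 pending]
  -> identical, skip
step 4: unify b ~ a  [subst: {-} | 2 pending]
  bind b := a
step 5: unify (c -> Bool) ~ (Bool -> a)  [subst: {b:=a} | 1 pending]
  -> decompose arrow: push c~Bool, Bool~a
step 6: unify c ~ Bool  [subst: {b:=a} | 2 pending]
  bind c := Bool
step 7: unify Bool ~ a  [subst: {b:=a, c:=Bool} | 1 pending]
  bind a := Bool
step 8: unify e ~ Bool  [subst: {b:=a, c:=Bool, a:=Bool} | 0 pending]
  bind e := Bool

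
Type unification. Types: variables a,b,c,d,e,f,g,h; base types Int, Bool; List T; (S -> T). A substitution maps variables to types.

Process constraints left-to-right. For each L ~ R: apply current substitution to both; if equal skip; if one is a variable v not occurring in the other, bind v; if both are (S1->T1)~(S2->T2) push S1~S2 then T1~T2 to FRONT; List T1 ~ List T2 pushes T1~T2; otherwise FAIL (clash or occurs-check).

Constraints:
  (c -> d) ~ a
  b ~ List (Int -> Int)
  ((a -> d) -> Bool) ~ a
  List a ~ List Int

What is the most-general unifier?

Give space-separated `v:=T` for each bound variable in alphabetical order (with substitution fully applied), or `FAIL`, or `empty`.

Answer: FAIL

Derivation:
step 1: unify (c -> d) ~ a  [subst: {-} | 3 pending]
  bind a := (c -> d)
step 2: unify b ~ List (Int -> Int)  [subst: {a:=(c -> d)} | 2 pending]
  bind b := List (Int -> Int)
step 3: unify (((c -> d) -> d) -> Bool) ~ (c -> d)  [subst: {a:=(c -> d), b:=List (Int -> Int)} | 1 pending]
  -> decompose arrow: push ((c -> d) -> d)~c, Bool~d
step 4: unify ((c -> d) -> d) ~ c  [subst: {a:=(c -> d), b:=List (Int -> Int)} | 2 pending]
  occurs-check fail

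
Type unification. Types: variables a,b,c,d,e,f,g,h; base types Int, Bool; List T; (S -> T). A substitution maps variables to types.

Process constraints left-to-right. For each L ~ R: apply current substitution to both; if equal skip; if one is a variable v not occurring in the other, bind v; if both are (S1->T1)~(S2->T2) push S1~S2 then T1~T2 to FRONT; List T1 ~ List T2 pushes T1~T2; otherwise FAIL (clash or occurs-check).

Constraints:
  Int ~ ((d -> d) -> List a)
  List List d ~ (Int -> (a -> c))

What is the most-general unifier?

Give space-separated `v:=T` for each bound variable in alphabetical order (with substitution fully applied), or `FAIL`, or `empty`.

step 1: unify Int ~ ((d -> d) -> List a)  [subst: {-} | 1 pending]
  clash: Int vs ((d -> d) -> List a)

Answer: FAIL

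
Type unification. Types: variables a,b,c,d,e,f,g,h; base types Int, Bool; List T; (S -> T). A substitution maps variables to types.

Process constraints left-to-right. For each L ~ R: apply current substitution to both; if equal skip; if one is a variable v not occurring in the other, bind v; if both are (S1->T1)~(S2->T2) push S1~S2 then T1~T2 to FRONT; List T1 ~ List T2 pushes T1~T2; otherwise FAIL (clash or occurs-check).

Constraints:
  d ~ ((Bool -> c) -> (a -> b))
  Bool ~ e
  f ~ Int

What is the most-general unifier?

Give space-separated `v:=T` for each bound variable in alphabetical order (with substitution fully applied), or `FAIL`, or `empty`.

Answer: d:=((Bool -> c) -> (a -> b)) e:=Bool f:=Int

Derivation:
step 1: unify d ~ ((Bool -> c) -> (a -> b))  [subst: {-} | 2 pending]
  bind d := ((Bool -> c) -> (a -> b))
step 2: unify Bool ~ e  [subst: {d:=((Bool -> c) -> (a -> b))} | 1 pending]
  bind e := Bool
step 3: unify f ~ Int  [subst: {d:=((Bool -> c) -> (a -> b)), e:=Bool} | 0 pending]
  bind f := Int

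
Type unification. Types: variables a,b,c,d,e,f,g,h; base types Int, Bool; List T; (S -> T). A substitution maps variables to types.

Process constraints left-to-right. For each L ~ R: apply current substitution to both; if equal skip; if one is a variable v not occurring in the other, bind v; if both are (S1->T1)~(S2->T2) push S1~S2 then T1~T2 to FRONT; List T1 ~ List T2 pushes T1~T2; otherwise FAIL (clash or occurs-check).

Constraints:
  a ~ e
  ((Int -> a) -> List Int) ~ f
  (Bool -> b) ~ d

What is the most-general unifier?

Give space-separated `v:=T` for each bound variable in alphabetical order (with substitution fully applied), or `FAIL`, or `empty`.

Answer: a:=e d:=(Bool -> b) f:=((Int -> e) -> List Int)

Derivation:
step 1: unify a ~ e  [subst: {-} | 2 pending]
  bind a := e
step 2: unify ((Int -> e) -> List Int) ~ f  [subst: {a:=e} | 1 pending]
  bind f := ((Int -> e) -> List Int)
step 3: unify (Bool -> b) ~ d  [subst: {a:=e, f:=((Int -> e) -> List Int)} | 0 pending]
  bind d := (Bool -> b)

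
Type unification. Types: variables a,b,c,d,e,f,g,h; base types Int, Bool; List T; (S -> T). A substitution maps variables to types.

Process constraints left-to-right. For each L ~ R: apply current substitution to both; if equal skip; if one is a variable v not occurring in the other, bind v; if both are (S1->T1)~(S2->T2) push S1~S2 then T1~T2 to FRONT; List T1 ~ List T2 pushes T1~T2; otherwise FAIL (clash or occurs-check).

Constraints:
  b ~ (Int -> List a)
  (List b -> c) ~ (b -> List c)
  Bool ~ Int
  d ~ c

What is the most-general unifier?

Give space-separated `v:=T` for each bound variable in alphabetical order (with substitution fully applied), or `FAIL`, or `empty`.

step 1: unify b ~ (Int -> List a)  [subst: {-} | 3 pending]
  bind b := (Int -> List a)
step 2: unify (List (Int -> List a) -> c) ~ ((Int -> List a) -> List c)  [subst: {b:=(Int -> List a)} | 2 pending]
  -> decompose arrow: push List (Int -> List a)~(Int -> List a), c~List c
step 3: unify List (Int -> List a) ~ (Int -> List a)  [subst: {b:=(Int -> List a)} | 3 pending]
  clash: List (Int -> List a) vs (Int -> List a)

Answer: FAIL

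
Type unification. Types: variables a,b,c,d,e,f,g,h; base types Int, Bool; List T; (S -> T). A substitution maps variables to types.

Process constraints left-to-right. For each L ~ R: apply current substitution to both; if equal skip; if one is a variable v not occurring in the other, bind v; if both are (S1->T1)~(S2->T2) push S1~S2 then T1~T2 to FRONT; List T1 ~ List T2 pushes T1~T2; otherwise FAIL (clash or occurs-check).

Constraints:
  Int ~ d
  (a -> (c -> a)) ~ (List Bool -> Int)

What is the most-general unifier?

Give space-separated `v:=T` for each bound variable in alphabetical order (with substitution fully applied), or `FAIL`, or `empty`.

step 1: unify Int ~ d  [subst: {-} | 1 pending]
  bind d := Int
step 2: unify (a -> (c -> a)) ~ (List Bool -> Int)  [subst: {d:=Int} | 0 pending]
  -> decompose arrow: push a~List Bool, (c -> a)~Int
step 3: unify a ~ List Bool  [subst: {d:=Int} | 1 pending]
  bind a := List Bool
step 4: unify (c -> List Bool) ~ Int  [subst: {d:=Int, a:=List Bool} | 0 pending]
  clash: (c -> List Bool) vs Int

Answer: FAIL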